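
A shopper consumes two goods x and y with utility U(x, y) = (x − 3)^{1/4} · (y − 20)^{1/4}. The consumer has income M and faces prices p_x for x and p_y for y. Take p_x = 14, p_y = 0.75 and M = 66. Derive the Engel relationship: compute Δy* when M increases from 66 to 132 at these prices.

Δy* = 44

This is Cobb-Douglas in (x−3, y−20): tangency gives 0.25·p_y·(y−20) = 0.25·p_x·(x−3).
After buying the subsistence bundle (3, 20), a share 0.5 of the remaining income goes to x: x* = 3 + 0.5·(M − 3p_x − 20p_y)/p_x.
Discretionary income = 66 − 3·14 − 20·0.75 = 9; y* = 20 + 0.5·9/0.75 = 26.
At M' = 132: y* = 70. Change: 70 − 26 = 44.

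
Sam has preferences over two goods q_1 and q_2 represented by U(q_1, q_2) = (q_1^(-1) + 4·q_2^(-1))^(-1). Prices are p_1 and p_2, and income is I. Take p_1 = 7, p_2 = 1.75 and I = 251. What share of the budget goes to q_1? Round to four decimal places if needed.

share on q_1 = 0.5

From the CES first-order condition, (1/4)·(q_2/q_1)^(2) = p_1/p_2.
Hence q_2/q_1 = (4·p_1/p_2)^(1/(2)), i.e. raised to the 0.5 power.
With the ratio pinned down, the budget gives q_1* = I/(p_1 + p_2·(q_2/q_1)) and q_2* = (q_2/q_1)·q_1*.
Numerically q_2/q_1 = 4, so q_1* = 251/(7 + 1.75·4) = 17.9286 and q_2* = 4·17.9286 = 71.7143.
Expenditure on q_1: 7·17.9286 = 125.5; share = 0.5.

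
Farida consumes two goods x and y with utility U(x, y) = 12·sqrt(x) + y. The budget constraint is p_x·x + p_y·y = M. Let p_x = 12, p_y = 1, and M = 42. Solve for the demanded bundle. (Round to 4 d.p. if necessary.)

x* = 0.25, y* = 39

Utility is quasi-linear in y; the FOC for x is 6/√x = p_x/p_y.
Thus x* = (6·p_y/p_x)² — independent of M — with the rest of income spent on y.
Plugging in: x* = (6·1/12)² = 0.25, y* = 39.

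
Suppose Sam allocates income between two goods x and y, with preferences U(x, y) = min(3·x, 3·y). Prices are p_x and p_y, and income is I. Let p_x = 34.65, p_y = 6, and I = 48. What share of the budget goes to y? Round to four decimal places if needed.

share on y = 0.1476

Leontief preferences: the optimum is at the kink where x/3 = y/3, i.e. y = x.
Budget: p_x·x + p_y·x = I, so (3·p_x + 3·p_y)·x = 3·I.
Demand: x*(p_x,p_y,I) = 3·I/(3·p_x + 3·p_y), y* = 3·I/(3·p_x + 3·p_y).
Here 3·34.65 + 3·6 = 121.95, giving x* = 1.1808 and y* = 1.1808.
Expenditure on y: 6·1.1808 = 7.0849; share = 0.1476.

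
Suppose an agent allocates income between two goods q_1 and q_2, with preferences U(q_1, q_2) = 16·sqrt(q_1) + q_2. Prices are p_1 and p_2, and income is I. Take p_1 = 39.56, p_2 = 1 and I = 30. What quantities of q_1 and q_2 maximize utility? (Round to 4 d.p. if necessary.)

q_1* = 0.0409, q_2* = 28.3822

Set MRS = p_1/p_2: 8·q_1^(−1/2) = p_1/p_2.
Thus q_1* = (8·p_2/p_1)² — independent of I — with the rest of income spent on q_2.
Plugging in: q_1* = (8·1/39.56)² = 0.0409, q_2* = 28.3822.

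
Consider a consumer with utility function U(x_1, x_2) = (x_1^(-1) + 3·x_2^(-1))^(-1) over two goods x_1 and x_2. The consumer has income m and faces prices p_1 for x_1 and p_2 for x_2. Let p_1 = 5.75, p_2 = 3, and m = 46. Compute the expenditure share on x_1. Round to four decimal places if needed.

share on x_1 = 0.4442

MRS = MU_x_1/MU_x_2 = (1/3)·(x_2/x_1)^(2). Set equal to p_1/p_2.
Hence x_2/x_1 = (3·p_1/p_2)^(1/(2)), i.e. raised to the 0.5 power.
With the ratio pinned down, the budget gives x_1* = m/(p_1 + p_2·(x_2/x_1)) and x_2* = (x_2/x_1)·x_1*.
Numerically x_2/x_1 = 2.397916, so x_1* = 46/(5.75 + 3·2.397916) = 3.5538 and x_2* = 2.397916·3.5538 = 8.5218.
Expenditure on x_1: 5.75·3.5538 = 20.4346; share = 0.4442.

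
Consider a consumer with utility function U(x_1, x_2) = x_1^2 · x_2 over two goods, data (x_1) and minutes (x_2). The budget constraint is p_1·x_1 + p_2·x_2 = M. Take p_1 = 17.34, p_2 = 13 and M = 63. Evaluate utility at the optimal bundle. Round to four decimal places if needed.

V = 9.4771

At p_1=17.34, p_2=13, M=63: x_1* = 2/3·63/17.34 = 2.4221, x_2* = 1.6154.
Utility at the optimum: U(2.4221, 1.6154) = 9.4771.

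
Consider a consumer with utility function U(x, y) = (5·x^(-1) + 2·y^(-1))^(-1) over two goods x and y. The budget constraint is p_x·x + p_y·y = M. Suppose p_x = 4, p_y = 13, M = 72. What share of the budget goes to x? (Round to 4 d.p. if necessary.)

share on x = 0.4673

MU_x ∝ 5·x^(-2), MU_y ∝ 2·y^(-2), so MRS = (5/2)·(y/x)^(2) = p_x/p_y.
Hence y/x = ((2/5)·p_x/p_y)^(1/(2)), i.e. raised to the 0.5 power.
With the ratio pinned down, the budget gives x* = M/(p_x + p_y·(y/x)) and y* = (y/x)·x*.
Numerically y/x = 0.350823, so x* = 72/(4 + 13·0.350823) = 8.4105 and y* = 0.350823·8.4105 = 2.9506.
Expenditure on x: 4·8.4105 = 33.6421; share = 0.4673.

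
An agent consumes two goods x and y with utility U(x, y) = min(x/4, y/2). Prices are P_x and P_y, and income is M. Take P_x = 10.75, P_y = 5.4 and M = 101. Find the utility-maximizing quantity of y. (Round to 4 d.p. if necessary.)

y* = 3.7546

With perfect complements, no substitution: consume in ratio x:y = 4:2.
Budget: P_x·x + P_y·(1/2)·x = M, so (4·P_x + 2·P_y)·x = 4·M.
Demand: x*(P_x,P_y,M) = 4·M/(4·P_x + 2·P_y), y* = 2·M/(4·P_x + 2·P_y).
Here 4·10.75 + 2·5.4 = 53.8, giving y* = 3.7546.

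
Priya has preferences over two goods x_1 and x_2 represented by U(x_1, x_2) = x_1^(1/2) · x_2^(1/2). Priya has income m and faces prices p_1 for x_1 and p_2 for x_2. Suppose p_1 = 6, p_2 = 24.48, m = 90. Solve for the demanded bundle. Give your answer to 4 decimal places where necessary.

x_1* = 7.5, x_2* = 1.8382

MU_x_1/MU_x_2 = (0.5·x_2)/(0.5·x_1); tangency sets this equal to p_1/p_2.
Rearranging, p_2·x_2 = p_1·x_1. Substituting into the budget gives p_1·x_1·(1 + 1) = m.
Demand: x_1*(p_1,p_2,m) = 0.5·m/p_1 and x_2* = 0.5·m/p_2.
At p_1=6, p_2=24.48, m=90: x_1* = 0.5·90/6 = 7.5, x_2* = 1.8382.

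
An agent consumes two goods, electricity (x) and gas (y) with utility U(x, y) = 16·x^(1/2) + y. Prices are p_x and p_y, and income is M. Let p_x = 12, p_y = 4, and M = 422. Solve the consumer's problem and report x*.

x* = 7.1111

MU_x = 8/√x, MU_y = 1. Tangency: 8/√x = p_x/p_y.
Thus x* = (8·p_y/p_x)² — independent of M — with the rest of income spent on y.
Plugging in: x* = (8·4/12)² = 7.1111.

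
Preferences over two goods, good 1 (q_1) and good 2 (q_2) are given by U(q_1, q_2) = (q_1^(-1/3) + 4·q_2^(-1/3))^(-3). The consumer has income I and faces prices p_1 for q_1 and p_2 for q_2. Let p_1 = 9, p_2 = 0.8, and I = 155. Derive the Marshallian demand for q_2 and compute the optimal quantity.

With the ratio pinned down, the budget gives q_1* = I/(p_1 + p_2·(q_2/q_1)) and q_2* = (q_2/q_1)·q_1*.
Numerically q_2/q_1 = 17.374383, so q_1* = 155/(9 + 0.8·17.374383) = 6.7687 and q_2* = 17.374383·6.7687 = 117.6021.

q_2* = 117.6021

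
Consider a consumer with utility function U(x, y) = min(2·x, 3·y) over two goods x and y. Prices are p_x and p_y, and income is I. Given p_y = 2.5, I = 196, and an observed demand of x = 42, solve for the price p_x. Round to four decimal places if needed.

Leontief preferences: the optimum is at the kink where x/3 = y/2, i.e. y = (2/3)·x.
Budget: p_x·x + p_y·(2/3)·x = I, so (3·p_x + 2·p_y)·x = 3·I.
Demand: x*(p_x,p_y,I) = 3·I/(3·p_x + 2·p_y), y* = 2·I/(3·p_x + 2·p_y).
Set x* = 42 in the demand function and solve for p_x: p_x = 3.

p_x = 3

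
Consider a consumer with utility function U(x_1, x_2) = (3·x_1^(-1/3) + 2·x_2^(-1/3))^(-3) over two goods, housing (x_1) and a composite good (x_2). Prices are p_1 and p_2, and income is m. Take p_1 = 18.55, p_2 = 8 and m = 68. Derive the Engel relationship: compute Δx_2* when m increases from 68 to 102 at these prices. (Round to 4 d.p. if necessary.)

Δx_2* = 1.5902

MRS = MU_x_1/MU_x_2 = (3/2)·(x_2/x_1)^(4/3). Set equal to p_1/p_2.
Solve for the ratio: x_2/x_1 = [(2/3)·p_1/p_2]^(0.75).
With the ratio pinned down, the budget gives x_1* = m/(p_1 + p_2·(x_2/x_1)) and x_2* = (x_2/x_1)·x_1*.
Numerically x_2/x_1 = 1.386347, so x_1* = 68/(18.55 + 8·1.386347) = 2.2941 and x_2* = 1.386347·2.2941 = 3.1805.
At m' = 102: x_2* = 4.7707. Change: 4.7707 − 3.1805 = 1.5902.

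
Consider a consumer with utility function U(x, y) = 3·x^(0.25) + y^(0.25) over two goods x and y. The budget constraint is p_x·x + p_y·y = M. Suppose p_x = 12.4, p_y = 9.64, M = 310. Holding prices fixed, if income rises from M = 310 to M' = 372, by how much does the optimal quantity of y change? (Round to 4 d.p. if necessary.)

Δy* = 1.2919

MRS = MU_x/MU_y = 3·(y/x)^(0.75). Set equal to p_x/p_y.
Hence y/x = ((1/3)·p_x/p_y)^(1/(0.75)), i.e. raised to the 4/3 power.
With the ratio pinned down, the budget gives x* = M/(p_x + p_y·(y/x)) and y* = (y/x)·x*.
Numerically y/x = 0.323319, so x* = 310/(12.4 + 9.64·0.323319) = 19.9784 and y* = 0.323319·19.9784 = 6.4594.
At M' = 372: y* = 7.7513. Change: 7.7513 − 6.4594 = 1.2919.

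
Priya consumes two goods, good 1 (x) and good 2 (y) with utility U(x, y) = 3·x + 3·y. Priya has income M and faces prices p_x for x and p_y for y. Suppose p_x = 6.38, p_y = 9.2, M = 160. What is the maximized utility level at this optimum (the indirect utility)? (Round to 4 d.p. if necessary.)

V = 75.2351

Linear utility — the consumer picks whichever good has higher MU/price: 3/6.38 = 0.4702 vs 3/9.2 = 0.3261.
x gives more utility per dollar, so spend all income on x: x* = M/p_x, y* = 0.
Numerically: x* = 25.0784, y* = 0.
Utility at the optimum: U(25.0784, 0) = 75.2351.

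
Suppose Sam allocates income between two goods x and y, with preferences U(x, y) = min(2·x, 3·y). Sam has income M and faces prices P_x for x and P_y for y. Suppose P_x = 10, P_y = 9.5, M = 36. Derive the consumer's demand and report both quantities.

With perfect complements, no substitution: consume in ratio x:y = 3:2.
Budget: P_x·x + P_y·(2/3)·x = M, so (3·P_x + 2·P_y)·x = 3·M.
Demand: x*(P_x,P_y,M) = 3·M/(3·P_x + 2·P_y), y* = 2·M/(3·P_x + 2·P_y).
Here 3·10 + 2·9.5 = 49, giving x* = 2.2041 and y* = 1.4694.

x* = 2.2041, y* = 1.4694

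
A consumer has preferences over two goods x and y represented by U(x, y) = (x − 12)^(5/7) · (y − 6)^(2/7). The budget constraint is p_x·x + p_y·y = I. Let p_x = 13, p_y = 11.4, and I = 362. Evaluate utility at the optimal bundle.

V = 6.0415

This is Cobb-Douglas in (x−12, y−6): tangency gives 5/7·p_y·(y−6) = 2/7·p_x·(x−12).
Substituting into the budget: x* = 12 + 5/7·(I − 12·p_x − 6·p_y)/p_x, and y* = 6 + 2/7·(…)/p_y.
Discretionary income = 362 − 12·13 − 6·11.4 = 137.6; x* = 12 + 5/7·137.6/13 = 19.5604; y* = 6 + 2/7·137.6/11.4 = 9.4486.
Utility at the optimum: U(19.5604, 9.4486) = 6.0415.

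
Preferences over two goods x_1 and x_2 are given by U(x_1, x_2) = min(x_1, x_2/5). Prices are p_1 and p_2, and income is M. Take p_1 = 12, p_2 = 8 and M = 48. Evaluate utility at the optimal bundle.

V = 0.9231

With perfect complements, no substitution: consume in ratio x_1:x_2 = 1:5.
Budget: p_1·x_1 + p_2·5·x_1 = M, so (p_1 + 5·p_2)·x_1 = M.
Demand: x_1*(p_1,p_2,M) = M/(p_1 + 5·p_2), x_2* = 5·M/(p_1 + 5·p_2).
Here 12 + 5·8 = 52, giving x_1* = 0.9231 and x_2* = 4.6154.
Utility at the optimum: U(0.9231, 4.6154) = 0.9231.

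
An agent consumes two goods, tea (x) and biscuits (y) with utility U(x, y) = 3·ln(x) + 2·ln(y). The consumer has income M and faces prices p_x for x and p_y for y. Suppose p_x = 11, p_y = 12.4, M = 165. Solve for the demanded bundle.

The MRS is (3/2)·y/x. Set MRS = p_x/p_y.
Rearranging, p_y·y = (2/3)·p_x·x. Substituting into the budget gives p_x·x·(1 + (2/3)) = M.
Demand: x*(p_x,p_y,M) = 0.6·M/p_x and y* = 0.4·M/p_y.
At p_x=11, p_y=12.4, M=165: x* = 0.6·165/11 = 9, y* = 5.3226.

x* = 9, y* = 5.3226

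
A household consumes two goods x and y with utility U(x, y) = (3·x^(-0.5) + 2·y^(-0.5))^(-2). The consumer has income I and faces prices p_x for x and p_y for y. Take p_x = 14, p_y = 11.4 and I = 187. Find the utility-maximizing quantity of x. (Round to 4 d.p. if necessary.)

Substitute y = (y/x)·x into the budget: x* = I/(p_x + p_y·(y/x)).
Numerically y/x = 0.875161, so x* = 187/(14 + 11.4·0.875161) = 7.7992.

x* = 7.7992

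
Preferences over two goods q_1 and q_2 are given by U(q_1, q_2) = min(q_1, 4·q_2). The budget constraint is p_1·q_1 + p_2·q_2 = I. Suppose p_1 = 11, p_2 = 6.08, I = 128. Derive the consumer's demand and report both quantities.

With perfect complements, no substitution: consume in ratio q_1:q_2 = 4:1.
Budget: p_1·q_1 + p_2·(1/4)·q_1 = I, so (4·p_1 + p_2)·q_1 = 4·I.
Demand: q_1*(p_1,p_2,I) = 4·I/(4·p_1 + p_2), q_2* = I/(4·p_1 + p_2).
Here 4·11 + 6.08 = 50.08, giving q_1* = 10.2236 and q_2* = 2.5559.

q_1* = 10.2236, q_2* = 2.5559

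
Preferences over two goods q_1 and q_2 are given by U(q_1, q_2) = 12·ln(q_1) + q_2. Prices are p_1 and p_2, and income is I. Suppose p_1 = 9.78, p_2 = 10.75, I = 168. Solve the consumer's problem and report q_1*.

MU_q_1 = 12/q_1, MU_q_2 = 1. Tangency: 12/q_1 = p_1/p_2.
So q_1*(p_1,p_2) = 12·p_2/p_1, independent of income; and q_2* = (I − 12·p_2)/p_2.
At the given prices: q_1* = 12·10.75/9.78 = 13.1902.

q_1* = 13.1902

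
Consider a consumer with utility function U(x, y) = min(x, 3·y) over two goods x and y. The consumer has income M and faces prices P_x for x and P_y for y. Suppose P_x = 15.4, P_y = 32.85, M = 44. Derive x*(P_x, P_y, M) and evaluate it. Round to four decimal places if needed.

Leontief preferences: the optimum is at the kink where x/3 = y/1, i.e. y = (1/3)·x.
Budget: P_x·x + P_y·(1/3)·x = M, so (3·P_x + P_y)·x = 3·M.
Demand: x*(P_x,P_y,M) = 3·M/(3·P_x + P_y), y* = M/(3·P_x + P_y).
Here 3·15.4 + 32.85 = 79.05, giving x* = 1.6698.

x* = 1.6698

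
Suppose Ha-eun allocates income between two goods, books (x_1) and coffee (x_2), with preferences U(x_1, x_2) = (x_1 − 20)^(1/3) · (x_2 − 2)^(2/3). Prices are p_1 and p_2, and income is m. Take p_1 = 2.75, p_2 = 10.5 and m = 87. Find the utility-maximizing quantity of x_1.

After buying the subsistence bundle (20, 2), a share 1/3 of the remaining income goes to x_1: x_1* = 20 + 1/3·(m − 20p_1 − 2p_2)/p_1.
Discretionary income = 87 − 20·2.75 − 2·10.5 = 11; x_1* = 20 + 1/3·11/2.75 = 21.3333.

x_1* = 21.3333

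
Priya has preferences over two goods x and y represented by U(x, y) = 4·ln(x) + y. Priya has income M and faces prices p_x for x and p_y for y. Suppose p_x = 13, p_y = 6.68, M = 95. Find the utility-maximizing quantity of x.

MU_x = 4/x, MU_y = 1. Tangency: 4/x = p_x/p_y.
So x*(p_x,p_y) = 4·p_y/p_x, independent of income; and y* = (M − 4·p_y)/p_y.
At the given prices: x* = 4·6.68/13 = 2.0554.

x* = 2.0554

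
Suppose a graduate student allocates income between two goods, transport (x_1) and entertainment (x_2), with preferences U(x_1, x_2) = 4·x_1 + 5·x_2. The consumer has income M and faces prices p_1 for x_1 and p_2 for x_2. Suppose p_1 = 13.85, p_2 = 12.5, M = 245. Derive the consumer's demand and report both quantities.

x_1* = 0, x_2* = 19.6

Linear utility — the consumer picks whichever good has higher MU/price: 4/13.85 = 0.2888 vs 5/12.5 = 0.4.
x_2 gives more utility per dollar, so spend all income on x_2: x_2* = M/p_2, x_1* = 0.
Numerically: x_1* = 0, x_2* = 19.6.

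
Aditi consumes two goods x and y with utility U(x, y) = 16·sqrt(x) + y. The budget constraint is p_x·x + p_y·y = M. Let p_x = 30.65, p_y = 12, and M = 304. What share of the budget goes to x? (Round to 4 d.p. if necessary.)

share on x = 0.9891

Set MRS = p_x/p_y: 8·x^(−1/2) = p_x/p_y.
Thus x* = (8·p_y/p_x)² — independent of M — with the rest of income spent on y.
Plugging in: x* = (8·12/30.65)² = 9.8103, y* = 0.2762.
Expenditure on x: 30.65·9.8103 = 300.6852; share = 0.9891.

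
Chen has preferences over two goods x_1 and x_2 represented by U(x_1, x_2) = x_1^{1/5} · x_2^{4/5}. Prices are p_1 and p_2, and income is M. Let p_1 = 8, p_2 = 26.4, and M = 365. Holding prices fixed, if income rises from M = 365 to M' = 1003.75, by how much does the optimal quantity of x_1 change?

MU_x_1/MU_x_2 = (0.2·x_2)/(0.8·x_1); tangency sets this equal to p_1/p_2.
So 0.2·p_2·x_2 = 0.8·p_1·x_1; combined with the budget, a share 0.2 of income goes to x_1.
Demand: x_1*(p_1,p_2,M) = 0.2·M/p_1 and x_2* = 0.8·M/p_2.
At p_1=8, p_2=26.4, M=365: x_1* = 0.2·365/8 = 9.125.
At M' = 1003.75: x_1* = 25.0938. Change: 25.0938 − 9.125 = 15.9688.

Δx_1* = 15.9688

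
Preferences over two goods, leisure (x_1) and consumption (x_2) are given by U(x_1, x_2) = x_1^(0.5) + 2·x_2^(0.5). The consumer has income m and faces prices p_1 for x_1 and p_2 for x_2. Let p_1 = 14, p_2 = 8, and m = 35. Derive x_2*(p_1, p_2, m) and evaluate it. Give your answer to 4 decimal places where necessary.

x_2* = 3.8281

Numerically x_2/x_1 = 12.25, so x_1* = 35/(14 + 8·12.25) = 0.3125 and x_2* = 12.25·0.3125 = 3.8281.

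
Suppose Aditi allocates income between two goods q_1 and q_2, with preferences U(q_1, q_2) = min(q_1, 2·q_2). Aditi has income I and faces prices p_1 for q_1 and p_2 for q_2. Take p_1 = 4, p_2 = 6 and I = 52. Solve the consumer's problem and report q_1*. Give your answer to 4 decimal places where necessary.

With perfect complements, no substitution: consume in ratio q_1:q_2 = 2:1.
Budget: p_1·q_1 + p_2·(1/2)·q_1 = I, so (2·p_1 + p_2)·q_1 = 2·I.
Demand: q_1*(p_1,p_2,I) = 2·I/(2·p_1 + p_2), q_2* = I/(2·p_1 + p_2).
Here 2·4 + 6 = 14, giving q_1* = 7.4286.

q_1* = 7.4286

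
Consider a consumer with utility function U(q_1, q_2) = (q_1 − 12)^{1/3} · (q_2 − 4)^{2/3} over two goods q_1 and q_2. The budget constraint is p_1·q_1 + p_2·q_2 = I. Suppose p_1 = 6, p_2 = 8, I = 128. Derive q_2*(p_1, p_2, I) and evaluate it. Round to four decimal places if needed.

q_2* = 6

Discretionary income = 128 − 12·6 − 4·8 = 24; q_2* = 4 + 2/3·24/8 = 6.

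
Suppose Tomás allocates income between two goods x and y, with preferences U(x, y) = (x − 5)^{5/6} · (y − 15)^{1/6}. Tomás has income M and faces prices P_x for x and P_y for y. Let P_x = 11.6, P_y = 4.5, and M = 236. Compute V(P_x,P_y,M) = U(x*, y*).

V = 7.1084

This is Cobb-Douglas in (x−5, y−15): tangency gives 5/6·P_y·(y−15) = 1/6·P_x·(x−5).
After buying the subsistence bundle (5, 15), a share 5/6 of the remaining income goes to x: x* = 5 + 5/6·(M − 5P_x − 15P_y)/P_x.
Discretionary income = 236 − 5·11.6 − 15·4.5 = 110.5; x* = 5 + 5/6·110.5/11.6 = 12.9382; y* = 15 + 1/6·110.5/4.5 = 19.0926.
Utility at the optimum: U(12.9382, 19.0926) = 7.1084.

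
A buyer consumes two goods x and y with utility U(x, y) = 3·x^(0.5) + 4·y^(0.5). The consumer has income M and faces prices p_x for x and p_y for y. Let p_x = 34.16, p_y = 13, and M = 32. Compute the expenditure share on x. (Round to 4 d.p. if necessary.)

share on x = 0.1763

MRS = MU_x/MU_y = (3/4)·(y/x)^(0.5). Set equal to p_x/p_y.
Hence y/x = ((4/3)·p_x/p_y)^(1/(0.5)), i.e. raised to the 2 power.
Substitute y = (y/x)·x into the budget: x* = M/(p_x + p_y·(y/x)).
Numerically y/x = 12.275141, so x* = 32/(34.16 + 13·12.275141) = 0.1652 and y* = 12.275141·0.1652 = 2.0275.
Expenditure on x: 34.16·0.1652 = 5.6423; share = 0.1763.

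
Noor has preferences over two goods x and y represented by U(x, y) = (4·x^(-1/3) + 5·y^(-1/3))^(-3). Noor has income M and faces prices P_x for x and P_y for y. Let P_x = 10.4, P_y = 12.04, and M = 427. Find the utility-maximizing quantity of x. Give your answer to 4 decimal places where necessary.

x* = 18.4425

MU_x ∝ 4·x^(-4/3), MU_y ∝ 5·y^(-4/3), so MRS = (4/5)·(y/x)^(4/3) = P_x/P_y.
Hence y/x = ((5/4)·P_x/P_y)^(1/(4/3)), i.e. raised to the 0.75 power.
Substitute y = (y/x)·x into the budget: x* = M/(P_x + P_y·(y/x)).
Numerically y/x = 1.059224, so x* = 427/(10.4 + 12.04·1.059224) = 18.4425.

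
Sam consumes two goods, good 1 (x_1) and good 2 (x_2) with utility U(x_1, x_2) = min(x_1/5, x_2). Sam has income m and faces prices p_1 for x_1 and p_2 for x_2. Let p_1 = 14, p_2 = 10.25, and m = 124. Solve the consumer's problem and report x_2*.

x_2* = 1.5452

Here 5·14 + 10.25 = 80.25, giving x_2* = 1.5452.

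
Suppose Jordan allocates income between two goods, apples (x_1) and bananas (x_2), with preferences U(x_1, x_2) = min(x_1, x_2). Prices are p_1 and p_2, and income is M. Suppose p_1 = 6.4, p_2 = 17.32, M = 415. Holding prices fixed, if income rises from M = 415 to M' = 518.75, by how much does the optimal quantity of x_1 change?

Leontief preferences: the optimum is at the kink where x_1/1 = x_2/1, i.e. x_2 = x_1.
Budget: p_1·x_1 + p_2·x_1 = M, so (p_1 + p_2)·x_1 = M.
Demand: x_1*(p_1,p_2,M) = M/(p_1 + p_2), x_2* = M/(p_1 + p_2).
Here 6.4 + 17.32 = 23.72, giving x_1* = 17.4958.
At M' = 518.75: x_1* = 21.8697. Change: 21.8697 − 17.4958 = 4.3739.

Δx_1* = 4.3739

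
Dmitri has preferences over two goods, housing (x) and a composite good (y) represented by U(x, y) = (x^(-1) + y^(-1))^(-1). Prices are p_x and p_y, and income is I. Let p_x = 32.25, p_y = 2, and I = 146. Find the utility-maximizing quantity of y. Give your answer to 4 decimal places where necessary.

Substitute y = (y/x)·x into the budget: x* = I/(p_x + p_y·(y/x)).
Numerically y/x = 4.015595, so x* = 146/(32.25 + 2·4.015595) = 3.6245 and y* = 4.015595·3.6245 = 14.5546.

y* = 14.5546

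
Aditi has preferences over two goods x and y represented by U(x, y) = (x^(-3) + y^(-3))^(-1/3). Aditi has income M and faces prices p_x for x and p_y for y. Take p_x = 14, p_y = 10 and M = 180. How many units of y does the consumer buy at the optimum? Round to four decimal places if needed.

MRS = MU_x/MU_y = (y/x)^(4). Set equal to p_x/p_y.
Solve for the ratio: y/x = [p_x/p_y]^(0.25).
Substitute y = (y/x)·x into the budget: x* = M/(p_x + p_y·(y/x)).
Numerically y/x = 1.087757, so x* = 180/(14 + 10·1.087757) = 7.2354 and y* = 1.087757·7.2354 = 7.8704.

y* = 7.8704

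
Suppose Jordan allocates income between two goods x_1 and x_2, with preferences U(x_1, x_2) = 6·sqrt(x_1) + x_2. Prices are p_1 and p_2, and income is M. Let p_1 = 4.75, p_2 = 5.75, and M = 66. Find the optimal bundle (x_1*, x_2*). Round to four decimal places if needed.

x_1* = 13.1884, x_2* = 0.5835

MU_x_1 = 3/√x_1, MU_x_2 = 1. Tangency: 3/√x_1 = p_1/p_2.
Thus x_1* = (3·p_2/p_1)² — independent of M — with the rest of income spent on x_2.
Plugging in: x_1* = (3·5.75/4.75)² = 13.1884, x_2* = 0.5835.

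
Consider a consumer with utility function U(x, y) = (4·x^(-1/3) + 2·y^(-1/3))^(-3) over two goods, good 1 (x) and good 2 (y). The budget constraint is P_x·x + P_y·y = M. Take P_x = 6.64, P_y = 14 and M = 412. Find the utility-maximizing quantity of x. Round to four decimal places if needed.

x* = 36.148

MRS = MU_x/MU_y = 2·(y/x)^(4/3). Set equal to P_x/P_y.
Hence y/x = ((1/2)·P_x/P_y)^(1/(4/3)), i.e. raised to the 0.75 power.
With the ratio pinned down, the budget gives x* = M/(P_x + P_y·(y/x)) and y* = (y/x)·x*.
Numerically y/x = 0.339827, so x* = 412/(6.64 + 14·0.339827) = 36.148.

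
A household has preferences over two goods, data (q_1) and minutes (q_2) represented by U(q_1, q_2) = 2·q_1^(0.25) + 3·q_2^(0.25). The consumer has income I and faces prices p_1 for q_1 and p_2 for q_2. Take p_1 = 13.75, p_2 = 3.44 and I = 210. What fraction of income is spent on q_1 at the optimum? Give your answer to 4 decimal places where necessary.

share on q_1 = 0.2685

MRS = MU_q_1/MU_q_2 = (2/3)·(q_2/q_1)^(0.75). Set equal to p_1/p_2.
Solve for the ratio: q_2/q_1 = [(3/2)·p_1/p_2]^(4/3).
With the ratio pinned down, the budget gives q_1* = I/(p_1 + p_2·(q_2/q_1)) and q_2* = (q_2/q_1)·q_1*.
Numerically q_2/q_1 = 10.89216, so q_1* = 210/(13.75 + 3.44·10.89216) = 4.1 and q_2* = 10.89216·4.1 = 44.6583.
Expenditure on q_1: 13.75·4.1 = 56.3755; share = 0.2685.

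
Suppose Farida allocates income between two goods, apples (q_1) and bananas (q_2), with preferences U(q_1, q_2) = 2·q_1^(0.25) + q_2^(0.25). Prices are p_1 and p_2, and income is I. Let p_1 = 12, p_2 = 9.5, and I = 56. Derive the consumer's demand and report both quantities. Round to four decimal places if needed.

q_1* = 3.2657, q_2* = 1.7696

From the CES first-order condition, 2·(q_2/q_1)^(0.75) = p_1/p_2.
Solve for the ratio: q_2/q_1 = [(1/2)·p_1/p_2]^(4/3).
Substitute q_2 = (q_2/q_1)·q_1 into the budget: q_1* = I/(p_1 + p_2·(q_2/q_1)).
Numerically q_2/q_1 = 0.541881, so q_1* = 56/(12 + 9.5·0.541881) = 3.2657 and q_2* = 0.541881·3.2657 = 1.7696.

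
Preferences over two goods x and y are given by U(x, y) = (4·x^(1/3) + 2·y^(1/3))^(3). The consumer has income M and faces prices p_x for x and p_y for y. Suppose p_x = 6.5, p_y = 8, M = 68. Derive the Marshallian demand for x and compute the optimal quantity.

Numerically y/x = 0.258935, so x* = 68/(6.5 + 8·0.258935) = 7.9333.

x* = 7.9333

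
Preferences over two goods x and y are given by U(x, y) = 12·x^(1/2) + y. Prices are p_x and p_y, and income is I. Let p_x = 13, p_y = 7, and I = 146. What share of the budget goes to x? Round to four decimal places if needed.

share on x = 0.9294

Set MRS = p_x/p_y: 6·x^(−1/2) = p_x/p_y.
Thus x* = (6·p_y/p_x)² — independent of I — with the rest of income spent on y.
Plugging in: x* = (6·7/13)² = 10.4379, y* = 1.4725.
Expenditure on x: 13·10.4379 = 135.6923; share = 0.9294.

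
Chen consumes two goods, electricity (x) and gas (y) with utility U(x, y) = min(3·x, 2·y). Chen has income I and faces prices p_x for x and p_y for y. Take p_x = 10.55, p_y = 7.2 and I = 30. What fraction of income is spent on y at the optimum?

share on y = 0.5059

Leontief preferences: the optimum is at the kink where x/2 = y/3, i.e. y = (3/2)·x.
Budget: p_x·x + p_y·(3/2)·x = I, so (2·p_x + 3·p_y)·x = 2·I.
Demand: x*(p_x,p_y,I) = 2·I/(2·p_x + 3·p_y), y* = 3·I/(2·p_x + 3·p_y).
Here 2·10.55 + 3·7.2 = 42.7, giving x* = 1.4052 and y* = 2.1077.
Expenditure on y: 7.2·2.1077 = 15.1756; share = 0.5059.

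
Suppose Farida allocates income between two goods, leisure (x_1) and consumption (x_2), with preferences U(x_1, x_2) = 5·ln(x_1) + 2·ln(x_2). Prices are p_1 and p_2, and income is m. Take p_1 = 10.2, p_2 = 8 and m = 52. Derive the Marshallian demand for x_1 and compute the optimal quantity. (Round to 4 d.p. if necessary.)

x_1* = 3.6415

Demand: x_1*(p_1,p_2,m) = 5/7·m/p_1 and x_2* = 2/7·m/p_2.
At p_1=10.2, p_2=8, m=52: x_1* = 5/7·52/10.2 = 3.6415.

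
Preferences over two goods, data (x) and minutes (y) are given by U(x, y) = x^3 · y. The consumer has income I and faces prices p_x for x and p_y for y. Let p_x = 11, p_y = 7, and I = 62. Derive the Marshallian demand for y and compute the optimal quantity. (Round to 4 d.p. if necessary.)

y* = 2.2143

Demand: x*(p_x,p_y,I) = 0.75·I/p_x and y* = 0.25·I/p_y.
At p_x=11, p_y=7, I=62: y* = 0.25·62/7 = 2.2143.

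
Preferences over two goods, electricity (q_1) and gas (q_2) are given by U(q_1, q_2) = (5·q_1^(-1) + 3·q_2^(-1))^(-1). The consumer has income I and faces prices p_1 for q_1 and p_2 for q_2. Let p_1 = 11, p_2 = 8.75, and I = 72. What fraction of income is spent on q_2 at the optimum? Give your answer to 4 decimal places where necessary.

From the CES first-order condition, (5/3)·(q_2/q_1)^(2) = p_1/p_2.
Hence q_2/q_1 = ((3/5)·p_1/p_2)^(1/(2)), i.e. raised to the 0.5 power.
With the ratio pinned down, the budget gives q_1* = I/(p_1 + p_2·(q_2/q_1)) and q_2* = (q_2/q_1)·q_1*.
Numerically q_2/q_1 = 0.868496, so q_1* = 72/(11 + 8.75·0.868496) = 3.8711 and q_2* = 0.868496·3.8711 = 3.362.
Expenditure on q_2: 8.75·3.362 = 29.4178; share = 0.4086.

share on q_2 = 0.4086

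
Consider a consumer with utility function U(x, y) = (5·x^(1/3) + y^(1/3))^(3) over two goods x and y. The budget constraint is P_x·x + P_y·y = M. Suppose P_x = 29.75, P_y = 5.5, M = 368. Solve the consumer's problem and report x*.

x* = 10.2397

From the CES first-order condition, 5·(y/x)^(2/3) = P_x/P_y.
Hence y/x = ((1/5)·P_x/P_y)^(1/(2/3)), i.e. raised to the 1.5 power.
With the ratio pinned down, the budget gives x* = M/(P_x + P_y·(y/x)) and y* = (y/x)·x*.
Numerically y/x = 1.125204, so x* = 368/(29.75 + 5.5·1.125204) = 10.2397.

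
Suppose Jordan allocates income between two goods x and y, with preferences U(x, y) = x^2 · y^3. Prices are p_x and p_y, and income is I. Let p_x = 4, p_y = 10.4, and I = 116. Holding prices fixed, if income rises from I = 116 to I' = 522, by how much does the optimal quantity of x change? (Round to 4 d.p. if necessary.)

Δx* = 40.6

Tangency: MRS = (2/3)·y/x = p_x/p_y.
So 2·p_y·y = 3·p_x·x; combined with the budget, a share 0.4 of income goes to x.
Demand: x*(p_x,p_y,I) = 0.4·I/p_x and y* = 0.6·I/p_y.
At p_x=4, p_y=10.4, I=116: x* = 0.4·116/4 = 11.6.
At I' = 522: x* = 52.2. Change: 52.2 − 11.6 = 40.6.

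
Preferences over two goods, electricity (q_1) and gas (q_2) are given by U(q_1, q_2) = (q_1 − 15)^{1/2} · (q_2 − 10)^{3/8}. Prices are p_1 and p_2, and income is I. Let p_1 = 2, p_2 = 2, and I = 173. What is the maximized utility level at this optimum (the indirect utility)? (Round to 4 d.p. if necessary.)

V = 20.2188

Let q_1' = q_1−15, q_2' = q_2−10. MRS = (4/3)·q_2'/q_1' = p_1/p_2.
After buying the subsistence bundle (15, 10), a share 4/7 of the remaining income goes to q_1: q_1* = 15 + 4/7·(I − 15p_1 − 10p_2)/p_1.
Discretionary income = 173 − 15·2 − 10·2 = 123; q_1* = 15 + 4/7·123/2 = 50.1429; q_2* = 10 + 3/7·123/2 = 36.3571.
Utility at the optimum: U(50.1429, 36.3571) = 20.2188.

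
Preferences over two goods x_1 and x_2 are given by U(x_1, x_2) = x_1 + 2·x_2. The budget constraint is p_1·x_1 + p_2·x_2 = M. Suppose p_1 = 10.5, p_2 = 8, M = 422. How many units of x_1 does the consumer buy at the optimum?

Perfect substitutes: compare marginal utility per dollar. 1/p_1 vs 2/p_2 → 0.0952 vs 0.25.
x_2 gives more utility per dollar, so spend all income on x_2: x_2* = M/p_2, x_1* = 0.
Numerically: x_1* = 0, x_2* = 52.75.

x_1* = 0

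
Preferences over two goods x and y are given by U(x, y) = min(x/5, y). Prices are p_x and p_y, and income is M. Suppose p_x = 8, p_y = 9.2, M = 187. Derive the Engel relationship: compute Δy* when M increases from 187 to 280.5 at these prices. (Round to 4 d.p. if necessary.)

With perfect complements, no substitution: consume in ratio x:y = 5:1.
Budget: p_x·x + p_y·(1/5)·x = M, so (5·p_x + p_y)·x = 5·M.
Demand: x*(p_x,p_y,M) = 5·M/(5·p_x + p_y), y* = M/(5·p_x + p_y).
Here 5·8 + 9.2 = 49.2, giving y* = 3.8008.
At M' = 280.5: y* = 5.7012. Change: 5.7012 − 3.8008 = 1.9004.

Δy* = 1.9004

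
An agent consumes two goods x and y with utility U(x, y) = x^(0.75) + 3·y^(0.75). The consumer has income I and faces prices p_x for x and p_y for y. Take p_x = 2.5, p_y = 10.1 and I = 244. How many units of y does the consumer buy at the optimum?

From the CES first-order condition, (1/3)·(y/x)^(0.25) = p_x/p_y.
Hence y/x = (3·p_x/p_y)^(1/(0.25)), i.e. raised to the 4 power.
With the ratio pinned down, the budget gives x* = I/(p_x + p_y·(y/x)) and y* = (y/x)·x*.
Numerically y/x = 0.30406, so x* = 244/(2.5 + 10.1·0.30406) = 43.7982 and y* = 0.30406·43.7982 = 13.3173.

y* = 13.3173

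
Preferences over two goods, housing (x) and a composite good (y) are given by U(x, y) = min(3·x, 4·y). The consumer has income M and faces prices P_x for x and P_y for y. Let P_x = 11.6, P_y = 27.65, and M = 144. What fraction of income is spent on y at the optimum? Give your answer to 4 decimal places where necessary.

share on y = 0.6413

Leontief preferences: the optimum is at the kink where x/4 = y/3, i.e. y = (3/4)·x.
Budget: P_x·x + P_y·(3/4)·x = M, so (4·P_x + 3·P_y)·x = 4·M.
Demand: x*(P_x,P_y,M) = 4·M/(4·P_x + 3·P_y), y* = 3·M/(4·P_x + 3·P_y).
Here 4·11.6 + 3·27.65 = 129.35, giving x* = 4.453 and y* = 3.3398.
Expenditure on y: 27.65·3.3398 = 92.3448; share = 0.6413.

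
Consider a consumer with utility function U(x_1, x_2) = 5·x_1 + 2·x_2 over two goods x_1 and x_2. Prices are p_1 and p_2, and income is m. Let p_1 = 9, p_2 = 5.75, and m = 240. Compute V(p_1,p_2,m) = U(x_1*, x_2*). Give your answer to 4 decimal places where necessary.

V = 133.3333

Perfect substitutes: compare marginal utility per dollar. 5/p_1 vs 2/p_2 → 0.5556 vs 0.3478.
x_1 gives more utility per dollar, so spend all income on x_1: x_1* = m/p_1, x_2* = 0.
Numerically: x_1* = 26.6667, x_2* = 0.
Utility at the optimum: U(26.6667, 0) = 133.3333.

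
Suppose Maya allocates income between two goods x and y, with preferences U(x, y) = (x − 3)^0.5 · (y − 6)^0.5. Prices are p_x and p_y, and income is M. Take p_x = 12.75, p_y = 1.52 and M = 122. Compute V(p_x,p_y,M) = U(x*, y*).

MRS = (y−6)/(x−3). Tangency with p_x/p_y gives y−6 = (p_x/p_y)·(x−3).
After buying the subsistence bundle (3, 6), a share 0.5 of the remaining income goes to x: x* = 3 + 0.5·(M − 3p_x − 6p_y)/p_x.
Discretionary income = 122 − 3·12.75 − 6·1.52 = 74.63; x* = 3 + 0.5·74.63/12.75 = 5.9267; y* = 6 + 0.5·74.63/1.52 = 30.5493.
Utility at the optimum: U(5.9267, 30.5493) = 8.4763.

V = 8.4763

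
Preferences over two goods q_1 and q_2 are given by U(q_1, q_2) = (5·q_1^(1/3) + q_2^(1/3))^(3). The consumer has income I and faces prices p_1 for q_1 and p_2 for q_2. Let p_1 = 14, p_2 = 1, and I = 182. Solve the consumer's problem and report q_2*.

q_2* = 45.6361

From the CES first-order condition, 5·(q_2/q_1)^(2/3) = p_1/p_2.
Solve for the ratio: q_2/q_1 = [(1/5)·p_1/p_2]^(1.5).
With the ratio pinned down, the budget gives q_1* = I/(p_1 + p_2·(q_2/q_1)) and q_2* = (q_2/q_1)·q_1*.
Numerically q_2/q_1 = 4.685296, so q_1* = 182/(14 + 1·4.685296) = 9.7403 and q_2* = 4.685296·9.7403 = 45.6361.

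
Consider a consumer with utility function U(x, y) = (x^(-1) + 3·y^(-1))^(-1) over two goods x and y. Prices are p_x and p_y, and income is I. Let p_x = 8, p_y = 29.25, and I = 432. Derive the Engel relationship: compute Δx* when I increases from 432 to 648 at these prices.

Numerically y/x = 0.905822, so x* = 432/(8 + 29.25·0.905822) = 12.5235.
At I' = 648: x* = 18.7852. Change: 18.7852 − 12.5235 = 6.2617.

Δx* = 6.2617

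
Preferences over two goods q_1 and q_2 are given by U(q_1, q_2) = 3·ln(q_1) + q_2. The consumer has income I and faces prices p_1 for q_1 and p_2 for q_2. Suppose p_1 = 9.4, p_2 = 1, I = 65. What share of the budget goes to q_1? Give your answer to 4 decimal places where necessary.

MU_q_1 = 3/q_1, MU_q_2 = 1. Tangency: 3/q_1 = p_1/p_2.
So q_1*(p_1,p_2) = 3·p_2/p_1, independent of income; and q_2* = (I − 3·p_2)/p_2.
At the given prices: q_1* = 3·1/9.4 = 0.3191, and q_2* = 62.
Expenditure on q_1: 9.4·0.3191 = 3; share = 0.0462.

share on q_1 = 0.0462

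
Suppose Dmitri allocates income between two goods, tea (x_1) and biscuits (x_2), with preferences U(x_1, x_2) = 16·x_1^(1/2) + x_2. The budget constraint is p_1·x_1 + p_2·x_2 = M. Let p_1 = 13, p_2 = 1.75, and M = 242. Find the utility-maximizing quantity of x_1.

MU_x_1 = 8/√x_1, MU_x_2 = 1. Tangency: 8/√x_1 = p_1/p_2.
Solve: √x_1 = 8·p_2/p_1, so x_1*(p_1,p_2) = (8·p_2/p_1)², and x_2* = (M − p_1·x_1*)/p_2.
Plugging in: x_1* = (8·1.75/13)² = 1.1598.

x_1* = 1.1598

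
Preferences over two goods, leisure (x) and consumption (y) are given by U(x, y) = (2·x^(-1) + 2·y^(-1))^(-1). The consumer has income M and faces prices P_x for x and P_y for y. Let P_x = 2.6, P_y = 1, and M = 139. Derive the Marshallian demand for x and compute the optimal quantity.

x* = 32.9974

MRS = MU_x/MU_y = (y/x)^(2). Set equal to P_x/P_y.
Solve for the ratio: y/x = [P_x/P_y]^(0.5).
Substitute y = (y/x)·x into the budget: x* = M/(P_x + P_y·(y/x)).
Numerically y/x = 1.612452, so x* = 139/(2.6 + 1·1.612452) = 32.9974.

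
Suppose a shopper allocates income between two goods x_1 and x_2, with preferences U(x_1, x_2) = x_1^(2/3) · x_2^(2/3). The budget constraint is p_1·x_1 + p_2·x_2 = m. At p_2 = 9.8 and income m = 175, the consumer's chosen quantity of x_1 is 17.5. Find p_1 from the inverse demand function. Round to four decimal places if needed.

MU_x_1/MU_x_2 = (2/3·x_2)/(2/3·x_1); tangency sets this equal to p_1/p_2.
Rearranging, p_2·x_2 = p_1·x_1. Substituting into the budget gives p_1·x_1·(1 + 1) = m.
Demand: x_1*(p_1,p_2,m) = 0.5·m/p_1 and x_2* = 0.5·m/p_2.
Set x_1* = 17.5 in the demand function and solve for p_1: p_1 = 5.

p_1 = 5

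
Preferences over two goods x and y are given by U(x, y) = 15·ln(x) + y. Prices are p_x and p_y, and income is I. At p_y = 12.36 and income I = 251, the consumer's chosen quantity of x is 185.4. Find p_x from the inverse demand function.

p_x = 1

MU_x = 15/x, MU_y = 1. Tangency: 15/x = p_x/p_y.
So x*(p_x,p_y) = 15·p_y/p_x, independent of income; and y* = (I − 15·p_y)/p_y.
Set x* = 185.4 in the demand function and solve for p_x: p_x = 1.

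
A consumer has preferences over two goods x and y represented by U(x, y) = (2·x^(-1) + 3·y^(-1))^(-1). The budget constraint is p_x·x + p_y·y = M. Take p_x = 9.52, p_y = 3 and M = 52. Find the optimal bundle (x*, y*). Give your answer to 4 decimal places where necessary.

With the ratio pinned down, the budget gives x* = M/(p_x + p_y·(y/x)) and y* = (y/x)·x*.
Numerically y/x = 2.181742, so x* = 52/(9.52 + 3·2.181742) = 3.2368 and y* = 2.181742·3.2368 = 7.0619.

x* = 3.2368, y* = 7.0619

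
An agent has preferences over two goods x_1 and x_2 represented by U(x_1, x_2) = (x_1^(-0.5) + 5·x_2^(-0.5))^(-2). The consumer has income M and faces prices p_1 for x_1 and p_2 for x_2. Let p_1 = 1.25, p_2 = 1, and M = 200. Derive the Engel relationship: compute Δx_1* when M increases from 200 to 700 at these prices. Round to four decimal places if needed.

Δx_1* = 107.6885

MU_x_1 ∝ x_1^(-1.5), MU_x_2 ∝ 5·x_2^(-1.5), so MRS = (1/5)·(x_2/x_1)^(1.5) = p_1/p_2.
Solve for the ratio: x_2/x_1 = [5·p_1/p_2]^(2/3).
With the ratio pinned down, the budget gives x_1* = M/(p_1 + p_2·(x_2/x_1)) and x_2* = (x_2/x_1)·x_1*.
Numerically x_2/x_1 = 3.393022, so x_1* = 200/(1.25 + 1·3.393022) = 43.0754.
At M' = 700: x_1* = 150.7639. Change: 150.7639 − 43.0754 = 107.6885.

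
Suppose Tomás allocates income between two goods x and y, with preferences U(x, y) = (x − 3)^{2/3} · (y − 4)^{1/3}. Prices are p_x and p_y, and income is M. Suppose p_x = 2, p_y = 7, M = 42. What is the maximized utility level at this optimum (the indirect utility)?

Let x' = x−3, y' = y−4. MRS = 2·y'/x' = p_x/p_y.
Substituting into the budget: x* = 3 + 2/3·(M − 3·p_x − 4·p_y)/p_x, and y* = 4 + 1/3·(…)/p_y.
Discretionary income = 42 − 3·2 − 4·7 = 8; x* = 3 + 2/3·8/2 = 5.6667; y* = 4 + 1/3·8/7 = 4.381.
Utility at the optimum: U(5.6667, 4.381) = 1.394.

V = 1.394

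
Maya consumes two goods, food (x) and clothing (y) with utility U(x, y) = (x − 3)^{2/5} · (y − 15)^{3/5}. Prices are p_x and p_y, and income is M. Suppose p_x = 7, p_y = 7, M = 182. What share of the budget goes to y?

share on y = 0.7615

MRS = (2/3)·(y−15)/(x−3). Tangency with p_x/p_y gives y−15 = (3/2)·(p_x/p_y)·(x−3).
Substituting into the budget: x* = 3 + 0.4·(M − 3·p_x − 15·p_y)/p_x, and y* = 15 + 0.6·(…)/p_y.
Discretionary income = 182 − 3·7 − 15·7 = 56; x* = 3 + 0.4·56/7 = 6.2; y* = 15 + 0.6·56/7 = 19.8.
Expenditure on y: 7·19.8 = 138.6; share = 0.7615.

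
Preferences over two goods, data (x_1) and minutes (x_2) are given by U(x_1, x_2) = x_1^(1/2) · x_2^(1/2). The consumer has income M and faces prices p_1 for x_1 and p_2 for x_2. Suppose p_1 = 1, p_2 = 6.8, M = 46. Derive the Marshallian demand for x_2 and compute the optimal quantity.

x_2* = 3.3824

The MRS is x_2/x_1. Set MRS = p_1/p_2.
So 0.5·p_2·x_2 = 0.5·p_1·x_1; combined with the budget, a share 0.5 of income goes to x_1.
Demand: x_1*(p_1,p_2,M) = 0.5·M/p_1 and x_2* = 0.5·M/p_2.
At p_1=1, p_2=6.8, M=46: x_2* = 0.5·46/6.8 = 3.3824.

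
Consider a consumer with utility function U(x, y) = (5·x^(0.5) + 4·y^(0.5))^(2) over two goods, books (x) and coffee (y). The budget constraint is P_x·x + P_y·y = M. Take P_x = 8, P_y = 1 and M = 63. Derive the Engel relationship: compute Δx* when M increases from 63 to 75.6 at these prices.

Numerically y/x = 40.96, so x* = 63/(8 + 1·40.96) = 1.2868.
At M' = 75.6: x* = 1.5441. Change: 1.5441 − 1.2868 = 0.2574.

Δx* = 0.2574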